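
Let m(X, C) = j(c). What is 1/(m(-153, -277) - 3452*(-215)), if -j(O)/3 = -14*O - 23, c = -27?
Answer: 1/741115 ≈ 1.3493e-6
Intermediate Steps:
j(O) = 69 + 42*O (j(O) = -3*(-14*O - 23) = -3*(-23 - 14*O) = 69 + 42*O)
m(X, C) = -1065 (m(X, C) = 69 + 42*(-27) = 69 - 1134 = -1065)
1/(m(-153, -277) - 3452*(-215)) = 1/(-1065 - 3452*(-215)) = 1/(-1065 + 742180) = 1/741115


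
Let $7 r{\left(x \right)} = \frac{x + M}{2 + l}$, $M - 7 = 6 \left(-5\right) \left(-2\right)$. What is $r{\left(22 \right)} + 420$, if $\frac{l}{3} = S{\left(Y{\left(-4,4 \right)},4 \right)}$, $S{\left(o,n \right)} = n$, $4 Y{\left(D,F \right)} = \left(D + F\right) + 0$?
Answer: $\frac{41249}{98} \approx 420.91$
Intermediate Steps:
$Y{\left(D,F \right)} = \frac{D}{4} + \frac{F}{4}$ ($Y{\left(D,F \right)} = \frac{\left(D + F\right) + 0}{4} = \frac{D + F}{4} = \frac{D}{4} + \frac{F}{4}$)
$M = 67$ ($M = 7 + 6 \left(-5\right) \left(-2\right) = 7 - -60 = 7 + 60 = 67$)
$l = 12$ ($l = 3 \cdot 4 = 12$)
$r{\left(x \right)} = \frac{67}{98} + \frac{x}{98}$ ($r{\left(x \right)} = \frac{\left(x + 67\right) \frac{1}{2 + 12}}{7} = \frac{\left(67 + x\right) \frac{1}{14}}{7} = \frac{\frac{67}{14} + \frac{x}{14}}{7} = \frac{67}{98} + \frac{x}{98}$)
$r{\left(22 \right)} + 420 = \left(\frac{67}{98} + \frac{1}{98} \cdot 22\right) + 420 = \left(\frac{67}{98} + \frac{11}{49}\right) + 420 = \frac{89}{98} + 420 = \frac{41249}{98}$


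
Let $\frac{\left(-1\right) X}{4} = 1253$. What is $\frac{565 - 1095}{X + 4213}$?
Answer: $\frac{530}{799} \approx 0.66333$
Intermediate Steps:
$X = -5012$ ($X = \left(-4\right) 1253 = -5012$)
$\frac{565 - 1095}{X + 4213} = \frac{565 - 1095}{-5012 + 4213} = - \frac{530}{-799} = \left(-530\right) \left(- \frac{1}{799}\right) = \frac{530}{799}$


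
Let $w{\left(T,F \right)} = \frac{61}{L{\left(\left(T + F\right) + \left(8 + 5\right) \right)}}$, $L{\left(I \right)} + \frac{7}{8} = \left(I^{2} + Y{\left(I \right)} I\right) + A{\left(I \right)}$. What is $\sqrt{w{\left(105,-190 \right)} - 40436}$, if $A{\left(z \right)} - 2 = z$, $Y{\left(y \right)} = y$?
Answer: $\frac{2 i \sqrt{94100633723}}{3051} \approx 201.09 i$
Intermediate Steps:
$A{\left(z \right)} = 2 + z$
$L{\left(I \right)} = \frac{9}{8} + I + 2 I^{2}$ ($L{\left(I \right)} = - \frac{7}{8} + \left(\left(I^{2} + I I\right) + \left(2 + I\right)\right) = - \frac{7}{8} + \left(\left(I^{2} + I^{2}\right) + \left(2 + I\right)\right) = - \frac{7}{8} + \left(2 I^{2} + \left(2 + I\right)\right) = - \frac{7}{8} + \left(2 + I + 2 I^{2}\right) = \frac{9}{8} + I + 2 I^{2}$)
$w{\left(T,F \right)} = \frac{61}{\frac{113}{8} + F + T + 2 \left(13 + F + T\right)^{2}}$ ($w{\left(T,F \right)} = \frac{61}{\frac{9}{8} + \left(\left(T + F\right) + \left(8 + 5\right)\right) + 2 \left(\left(T + F\right) + \left(8 + 5\right)\right)^{2}} = \frac{61}{\frac{9}{8} + \left(\left(F + T\right) + 13\right) + 2 \left(\left(F + T\right) + 13\right)^{2}} = \frac{61}{\frac{9}{8} + \left(13 + F + T\right) + 2 \left(13 + F + T\right)^{2}} = \frac{61}{\frac{113}{8} + F + T + 2 \left(13 + F + T\right)^{2}}$)
$\sqrt{w{\left(105,-190 \right)} - 40436} = \sqrt{\frac{488}{113 + 8 \left(-190\right) + 8 \cdot 105 + 16 \left(13 - 190 + 105\right)^{2}} - 40436} = \sqrt{\frac{488}{113 - 1520 + 840 + 16 \left(-72\right)^{2}} - 40436} = \sqrt{\frac{488}{113 - 1520 + 840 + 16 \cdot 5184} - 40436} = \sqrt{\frac{488}{113 - 1520 + 840 + 82944} - 40436} = \sqrt{\frac{488}{82377} - 40436} = \sqrt{- \frac{3330995884}{82377}} = \frac{2 i \sqrt{94100633723}}{3051}$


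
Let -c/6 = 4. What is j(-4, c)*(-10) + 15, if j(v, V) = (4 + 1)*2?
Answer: -85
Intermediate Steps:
c = -24 (c = -6*4 = -24)
j(v, V) = 10 (j(v, V) = 5*2 = 10)
j(-4, c)*(-10) + 15 = 10*(-10) + 15 = -100 + 15 = -85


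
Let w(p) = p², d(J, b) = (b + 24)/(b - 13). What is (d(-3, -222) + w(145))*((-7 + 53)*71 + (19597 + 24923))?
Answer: 236114114378/235 ≈ 1.0047e+9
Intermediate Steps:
d(J, b) = (24 + b)/(-13 + b)
(d(-3, -222) + w(145))*((-7 + 53)*71 + (19597 + 24923)) = ((24 - 222)/(-13 - 222) + 145²)*((-7 + 53)*71 + (19597 + 24923)) = (-198/(-235) + 21025)*(46*71 + 44520) = (-1/235*(-198) + 21025)*(3266 + 44520) = (198/235 + 21025)*47786 = (4941073/235)*47786 = 236114114378/235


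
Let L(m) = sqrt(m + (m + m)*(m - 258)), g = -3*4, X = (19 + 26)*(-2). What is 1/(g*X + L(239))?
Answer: 1080/1175243 - I*sqrt(8843)/1175243 ≈ 0.00091896 - 8.0015e-5*I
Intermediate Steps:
X = -90 (X = 45*(-2) = -90)
g = -12
L(m) = sqrt(m + 2*m*(-258 + m)) (L(m) = sqrt(m + (2*m)*(-258 + m)) = sqrt(m + 2*m*(-258 + m)))
1/(g*X + L(239)) = 1/(-12*(-90) + sqrt(239*(-515 + 2*239))) = 1/(1080 + sqrt(239*(-515 + 478))) = 1/(1080 + sqrt(239*(-37))) = 1/(1080 + sqrt(-8843)) = 1/(1080 + I*sqrt(8843))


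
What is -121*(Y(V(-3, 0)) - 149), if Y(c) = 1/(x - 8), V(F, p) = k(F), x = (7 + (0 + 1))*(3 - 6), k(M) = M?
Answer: 577049/32 ≈ 18033.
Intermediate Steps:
x = -24 (x = (7 + 1)*(-3) = 8*(-3) = -24)
V(F, p) = F
Y(c) = -1/32 (Y(c) = 1/(-24 - 8) = 1/(-32) = -1/32)
-121*(Y(V(-3, 0)) - 149) = -121*(-1/32 - 149) = -121*(-4769/32) = 577049/32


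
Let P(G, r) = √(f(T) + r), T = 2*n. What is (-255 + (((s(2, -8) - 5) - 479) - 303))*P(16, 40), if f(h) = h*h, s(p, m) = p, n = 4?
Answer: -2080*√26 ≈ -10606.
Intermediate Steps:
T = 8 (T = 2*4 = 8)
f(h) = h²
P(G, r) = √(64 + r) (P(G, r) = √(8² + r) = √(64 + r))
(-255 + (((s(2, -8) - 5) - 479) - 303))*P(16, 40) = (-255 + (((2 - 5) - 479) - 303))*√(64 + 40) = (-255 + ((-3 - 479) - 303))*√104 = (-255 + (-482 - 303))*(2*√26) = (-255 - 785)*(2*√26) = -2080*√26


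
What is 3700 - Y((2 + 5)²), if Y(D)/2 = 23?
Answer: 3654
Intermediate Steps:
Y(D) = 46 (Y(D) = 2*23 = 46)
3700 - Y((2 + 5)²) = 3700 - 1*46 = 3700 - 46 = 3654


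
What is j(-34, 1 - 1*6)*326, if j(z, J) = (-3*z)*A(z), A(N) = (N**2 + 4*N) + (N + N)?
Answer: 31655904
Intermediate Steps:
A(N) = N**2 + 6*N (A(N) = (N**2 + 4*N) + 2*N = N**2 + 6*N)
j(z, J) = -3*z**2*(6 + z) (j(z, J) = (-3*z)*(z*(6 + z)) = -3*z**2*(6 + z))
j(-34, 1 - 1*6)*326 = (3*(-34)**2*(-6 - 1*(-34)))*326 = (3*1156*(-6 + 34))*326 = (3*1156*28)*326 = 97104*326 = 31655904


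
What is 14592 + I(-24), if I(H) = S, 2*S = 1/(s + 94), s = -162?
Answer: 1984511/136 ≈ 14592.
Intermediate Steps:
S = -1/136 (S = 1/(2*(-162 + 94)) = (½)/(-68) = (½)*(-1/68) = -1/136 ≈ -0.0073529)
I(H) = -1/136
14592 + I(-24) = 14592 - 1/136 = 1984511/136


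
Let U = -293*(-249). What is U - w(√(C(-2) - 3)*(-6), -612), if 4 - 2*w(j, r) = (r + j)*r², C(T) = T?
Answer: -114537509 - 1123632*I*√5 ≈ -1.1454e+8 - 2.5125e+6*I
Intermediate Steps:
U = 72957
w(j, r) = 2 - r²*(j + r)/2 (w(j, r) = 2 - (r + j)*r²/2 = 2 - (j + r)*r²/2 = 2 - r²*(j + r)/2)
U - w(√(C(-2) - 3)*(-6), -612) = 72957 - (2 - ½*(-612)³ - ½*√(-2 - 3)*(-6)*(-612)²) = 72957 - (2 - ½*(-229220928) - ½*√(-5)*(-6)*374544) = 72957 - (2 + 114610464 - ½*(I*√5)*(-6)*374544) = 72957 - (2 + 114610464 - ½*(-6*I*√5)*374544) = 72957 - (2 + 114610464 + 1123632*I*√5) = 72957 - (114610466 + 1123632*I*√5) = 72957 + (-114610466 - 1123632*I*√5) = -114537509 - 1123632*I*√5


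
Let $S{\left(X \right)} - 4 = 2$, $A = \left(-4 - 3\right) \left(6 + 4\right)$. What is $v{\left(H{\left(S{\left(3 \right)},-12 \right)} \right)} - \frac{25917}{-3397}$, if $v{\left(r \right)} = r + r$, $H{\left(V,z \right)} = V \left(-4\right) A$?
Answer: $\frac{11439837}{3397} \approx 3367.6$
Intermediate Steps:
$A = -70$ ($A = \left(-7\right) 10 = -70$)
$S{\left(X \right)} = 6$ ($S{\left(X \right)} = 4 + 2 = 6$)
$H{\left(V,z \right)} = 280 V$ ($H{\left(V,z \right)} = V \left(-4\right) \left(-70\right) = - 4 V \left(-70\right) = 280 V$)
$v{\left(r \right)} = 2 r$
$v{\left(H{\left(S{\left(3 \right)},-12 \right)} \right)} - \frac{25917}{-3397} = 2 \cdot 280 \cdot 6 - \frac{25917}{-3397} = 2 \cdot 1680 - 25917 \left(- \frac{1}{3397}\right) = 3360 - - \frac{25917}{3397} = 3360 + \frac{25917}{3397} = \frac{11439837}{3397}$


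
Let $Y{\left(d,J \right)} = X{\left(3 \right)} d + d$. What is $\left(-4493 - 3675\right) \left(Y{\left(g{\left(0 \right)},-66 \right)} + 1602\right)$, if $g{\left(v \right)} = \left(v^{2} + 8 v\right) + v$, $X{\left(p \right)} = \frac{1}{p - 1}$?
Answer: $-13085136$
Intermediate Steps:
$X{\left(p \right)} = \frac{1}{-1 + p}$
$g{\left(v \right)} = v^{2} + 9 v$
$Y{\left(d,J \right)} = \frac{3 d}{2}$ ($Y{\left(d,J \right)} = \frac{d}{-1 + 3} + d = \frac{d}{2} + d = \frac{3 d}{2}$)
$\left(-4493 - 3675\right) \left(Y{\left(g{\left(0 \right)},-66 \right)} + 1602\right) = \left(-4493 - 3675\right) \left(\frac{3 \cdot 0 \left(9 + 0\right)}{2} + 1602\right) = - 8168 \left(\frac{3 \cdot 0 \cdot 9}{2} + 1602\right) = - 8168 \left(\frac{3}{2} \cdot 0 + 1602\right) = - 8168 \left(0 + 1602\right) = \left(-8168\right) 1602 = -13085136$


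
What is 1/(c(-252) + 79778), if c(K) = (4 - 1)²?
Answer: 1/79787 ≈ 1.2533e-5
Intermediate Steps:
c(K) = 9 (c(K) = 3² = 9)
1/(c(-252) + 79778) = 1/(9 + 79778) = 1/79787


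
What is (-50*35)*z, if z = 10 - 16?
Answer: 10500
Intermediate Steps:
z = -6
(-50*35)*z = -50*35*(-6) = -1750*(-6) = 10500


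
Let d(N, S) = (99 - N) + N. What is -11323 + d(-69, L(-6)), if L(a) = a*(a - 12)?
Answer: -11224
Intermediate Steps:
L(a) = a*(-12 + a)
d(N, S) = 99
-11323 + d(-69, L(-6)) = -11323 + 99 = -11224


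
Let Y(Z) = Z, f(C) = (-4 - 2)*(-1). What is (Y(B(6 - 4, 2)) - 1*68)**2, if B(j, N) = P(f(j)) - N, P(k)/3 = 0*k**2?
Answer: 4900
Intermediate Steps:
f(C) = 6 (f(C) = -6*(-1) = 6)
P(k) = 0 (P(k) = 3*(0*k**2) = 3*0 = 0)
B(j, N) = -N (B(j, N) = 0 - N = -N)
(Y(B(6 - 4, 2)) - 1*68)**2 = (-1*2 - 1*68)**2 = (-2 - 68)**2 = (-70)**2 = 4900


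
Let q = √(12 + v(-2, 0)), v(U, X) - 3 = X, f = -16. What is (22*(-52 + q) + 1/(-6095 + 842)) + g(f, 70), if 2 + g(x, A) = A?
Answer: -5652229/5253 + 22*√15 ≈ -990.79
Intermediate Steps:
v(U, X) = 3 + X
q = √15 (q = √(12 + (3 + 0)) = √(12 + 3) = √15 ≈ 3.8730)
g(x, A) = -2 + A
(22*(-52 + q) + 1/(-6095 + 842)) + g(f, 70) = (22*(-52 + √15) + 1/(-6095 + 842)) + (-2 + 70) = ((-1144 + 22*√15) + 1/(-5253)) + 68 = ((-1144 + 22*√15) - 1/5253) + 68 = (-6009433/5253 + 22*√15) + 68 = -5652229/5253 + 22*√15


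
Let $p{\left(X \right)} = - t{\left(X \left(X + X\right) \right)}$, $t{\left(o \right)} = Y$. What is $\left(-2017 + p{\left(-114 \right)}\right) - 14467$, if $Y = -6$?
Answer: $-16478$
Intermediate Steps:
$t{\left(o \right)} = -6$
$p{\left(X \right)} = 6$ ($p{\left(X \right)} = \left(-1\right) \left(-6\right) = 6$)
$\left(-2017 + p{\left(-114 \right)}\right) - 14467 = \left(-2017 + 6\right) - 14467 = -2011 - 14467 = -16478$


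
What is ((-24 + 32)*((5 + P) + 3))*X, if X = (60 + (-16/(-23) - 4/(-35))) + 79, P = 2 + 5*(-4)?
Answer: -1800752/161 ≈ -11185.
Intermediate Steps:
P = -18 (P = 2 - 20 = -18)
X = 112547/805 (X = (60 + (-16*(-1/23) - 4*(-1/35))) + 79 = (60 + (16/23 + 4/35)) + 79 = (60 + 652/805) + 79 = 48952/805 + 79 = 112547/805 ≈ 139.81)
((-24 + 32)*((5 + P) + 3))*X = ((-24 + 32)*((5 - 18) + 3))*(112547/805) = (8*(-13 + 3))*(112547/805) = (8*(-10))*(112547/805) = -80*112547/805 = -1800752/161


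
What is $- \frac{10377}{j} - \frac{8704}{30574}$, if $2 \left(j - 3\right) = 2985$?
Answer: $- \frac{110094410}{15241139} \approx -7.2235$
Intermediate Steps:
$j = \frac{2991}{2}$ ($j = 3 + \frac{1}{2} \cdot 2985 = 3 + \frac{2985}{2} = \frac{2991}{2} \approx 1495.5$)
$- \frac{10377}{j} - \frac{8704}{30574} = - \frac{10377}{\frac{2991}{2}} - \frac{8704}{30574} = \left(-10377\right) \frac{2}{2991} - \frac{4352}{15287} = - \frac{6918}{997} - \frac{4352}{15287} = - \frac{110094410}{15241139}$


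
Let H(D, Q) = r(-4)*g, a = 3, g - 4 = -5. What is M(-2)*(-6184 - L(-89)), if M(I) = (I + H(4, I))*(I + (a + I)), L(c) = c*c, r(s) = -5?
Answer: 42315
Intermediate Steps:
g = -1 (g = 4 - 5 = -1)
L(c) = c²
H(D, Q) = 5 (H(D, Q) = -5*(-1) = 5)
M(I) = (3 + 2*I)*(5 + I) (M(I) = (I + 5)*(I + (3 + I)) = (5 + I)*(3 + 2*I) = (3 + 2*I)*(5 + I))
M(-2)*(-6184 - L(-89)) = (15 + 2*(-2)² + 13*(-2))*(-6184 - 1*(-89)²) = (15 + 2*4 - 26)*(-6184 - 1*7921) = (15 + 8 - 26)*(-6184 - 7921) = -3*(-14105) = 42315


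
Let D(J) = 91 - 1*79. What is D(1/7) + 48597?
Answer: 48609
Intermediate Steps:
D(J) = 12 (D(J) = 91 - 79 = 12)
D(1/7) + 48597 = 12 + 48597 = 48609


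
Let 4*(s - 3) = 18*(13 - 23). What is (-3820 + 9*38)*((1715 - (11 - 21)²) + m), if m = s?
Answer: -5470894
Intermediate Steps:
s = -42 (s = 3 + (18*(13 - 23))/4 = 3 + (18*(-10))/4 = 3 + (¼)*(-180) = 3 - 45 = -42)
m = -42
(-3820 + 9*38)*((1715 - (11 - 21)²) + m) = (-3820 + 9*38)*((1715 - (11 - 21)²) - 42) = (-3820 + 342)*((1715 - 1*(-10)²) - 42) = -3478*((1715 - 1*100) - 42) = -3478*((1715 - 100) - 42) = -3478*(1615 - 42) = -3478*1573 = -5470894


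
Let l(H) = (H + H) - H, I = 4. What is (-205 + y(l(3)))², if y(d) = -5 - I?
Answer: 45796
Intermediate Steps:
l(H) = H (l(H) = 2*H - H = H)
y(d) = -9 (y(d) = -5 - 1*4 = -5 - 4 = -9)
(-205 + y(l(3)))² = (-205 - 9)² = (-214)² = 45796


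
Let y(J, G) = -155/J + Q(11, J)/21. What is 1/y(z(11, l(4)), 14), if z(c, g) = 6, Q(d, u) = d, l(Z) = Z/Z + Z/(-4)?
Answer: -42/1063 ≈ -0.039511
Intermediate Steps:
l(Z) = 1 - Z/4 (l(Z) = 1 + Z*(-¼) = 1 - Z/4)
y(J, G) = 11/21 - 155/J (y(J, G) = -155/J + 11/21 = 11/21 - 155/J)
1/y(z(11, l(4)), 14) = 1/(11/21 - 155/6) = 1/(-1063/42) = -42/1063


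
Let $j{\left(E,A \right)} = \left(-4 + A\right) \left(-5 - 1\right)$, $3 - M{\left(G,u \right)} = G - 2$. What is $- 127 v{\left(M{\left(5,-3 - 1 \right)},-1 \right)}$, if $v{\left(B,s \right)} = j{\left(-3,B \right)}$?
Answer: $-3048$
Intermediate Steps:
$M{\left(G,u \right)} = 5 - G$ ($M{\left(G,u \right)} = 3 - \left(G - 2\right) = 3 - \left(-2 + G\right) = 5 - G$)
$j{\left(E,A \right)} = 24 - 6 A$ ($j{\left(E,A \right)} = \left(-4 + A\right) \left(-6\right) = 24 - 6 A$)
$v{\left(B,s \right)} = 24 - 6 B$
$- 127 v{\left(M{\left(5,-3 - 1 \right)},-1 \right)} = - 127 \left(24 - 6 \left(5 - 5\right)\right) = - 127 \left(24 - 0\right) = - 127 \left(24 + 0\right) = \left(-127\right) 24 = -3048$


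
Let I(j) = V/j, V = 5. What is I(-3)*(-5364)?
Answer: 8940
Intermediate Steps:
I(j) = 5/j
I(-3)*(-5364) = (5/(-3))*(-5364) = (5*(-1/3))*(-5364) = -5/3*(-5364) = 8940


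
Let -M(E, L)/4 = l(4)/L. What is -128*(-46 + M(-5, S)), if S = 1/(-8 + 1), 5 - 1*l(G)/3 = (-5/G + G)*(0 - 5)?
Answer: -195712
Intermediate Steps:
l(G) = 15 - 75/G + 15*G (l(G) = 15 - 3*(-5/G + G)*(0 - 5) = 15 - 3*(G - 5/G)*(-5) = 15 - 3*(-5*G + 25/G) = 15 + (-75/G + 15*G) = 15 - 75/G + 15*G)
S = -1/7 (S = 1/(-7) = -1/7 ≈ -0.14286)
M(E, L) = -225/L (M(E, L) = -4*(15 - 75/4 + 15*4)/L = -4*(15 - 75*1/4 + 60)/L = -4*(15 - 75/4 + 60)/L = -225/L)
-128*(-46 + M(-5, S)) = -128*(-46 - 225/(-1/7)) = -128*(-46 - 225*(-7)) = -128*(-46 + 1575) = -128*1529 = -195712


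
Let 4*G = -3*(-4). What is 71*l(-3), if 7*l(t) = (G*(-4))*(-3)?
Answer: 2556/7 ≈ 365.14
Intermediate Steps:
G = 3 (G = (-3*(-4))/4 = (1/4)*12 = 3)
l(t) = 36/7 (l(t) = ((3*(-4))*(-3))/7 = (-12*(-3))/7 = (1/7)*36 = 36/7)
71*l(-3) = 71*(36/7) = 2556/7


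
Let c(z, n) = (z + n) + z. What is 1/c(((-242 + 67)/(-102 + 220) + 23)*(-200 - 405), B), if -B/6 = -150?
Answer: -59/1482995 ≈ -3.9784e-5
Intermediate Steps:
B = 900 (B = -6*(-150) = 900)
c(z, n) = n + 2*z (c(z, n) = (n + z) + z = n + 2*z)
1/c(((-242 + 67)/(-102 + 220) + 23)*(-200 - 405), B) = 1/(900 + 2*(((-242 + 67)/(-102 + 220) + 23)*(-200 - 405))) = 1/(900 + 2*((-175/118 + 23)*(-605))) = 1/(900 + 2*((2539/118)*(-605))) = 1/(900 + 2*(-1536095/118)) = 1/(900 - 1536095/59) = 1/(-1482995/59) = -59/1482995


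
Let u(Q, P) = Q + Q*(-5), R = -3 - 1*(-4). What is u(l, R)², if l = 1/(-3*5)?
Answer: 16/225 ≈ 0.071111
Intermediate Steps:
l = -1/15 (l = 1/(-15) = -1/15 ≈ -0.066667)
R = 1 (R = -3 + 4 = 1)
u(Q, P) = -4*Q (u(Q, P) = Q - 5*Q = -4*Q)
u(l, R)² = (-4*(-1/15))² = (4/15)² = 16/225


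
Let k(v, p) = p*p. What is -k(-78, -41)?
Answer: -1681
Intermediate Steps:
k(v, p) = p²
-k(-78, -41) = -1*(-41)² = -1*1681 = -1681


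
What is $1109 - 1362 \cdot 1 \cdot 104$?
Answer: $-140539$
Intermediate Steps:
$1109 - 1362 \cdot 1 \cdot 104 = 1109 - 141648 = -140539$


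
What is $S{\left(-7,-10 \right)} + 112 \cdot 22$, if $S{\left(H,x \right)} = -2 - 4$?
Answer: $2458$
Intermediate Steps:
$S{\left(H,x \right)} = -6$ ($S{\left(H,x \right)} = -2 - 4 = -6$)
$S{\left(-7,-10 \right)} + 112 \cdot 22 = -6 + 112 \cdot 22 = -6 + 2464 = 2458$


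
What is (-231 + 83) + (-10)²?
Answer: -48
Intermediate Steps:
(-231 + 83) + (-10)² = -148 + 100 = -48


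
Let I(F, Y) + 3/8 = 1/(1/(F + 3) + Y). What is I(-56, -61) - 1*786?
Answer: -10172759/12936 ≈ -786.39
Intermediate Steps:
I(F, Y) = -3/8 + 1/(Y + 1/(3 + F)) (I(F, Y) = -3/8 + 1/(1/(F + 3) + Y) = -3/8 + 1/(1/(3 + F) + Y) = -3/8 + 1/(Y + 1/(3 + F)))
I(-56, -61) - 1*786 = (21 - 9*(-61) + 8*(-56) - 3*(-56)*(-61))/(8*(1 + 3*(-61) - 56*(-61))) - 1*786 = (21 + 549 - 448 - 10248)/(8*(1 - 183 + 3416)) - 786 = (⅛)*(-10126)/3234 - 786 = (⅛)*(1/3234)*(-10126) - 786 = -5063/12936 - 786 = -10172759/12936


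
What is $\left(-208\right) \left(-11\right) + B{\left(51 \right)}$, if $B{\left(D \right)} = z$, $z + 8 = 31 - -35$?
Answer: $2346$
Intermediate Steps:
$z = 58$ ($z = -8 + \left(31 - -35\right) = -8 + \left(31 + 35\right) = -8 + 66 = 58$)
$B{\left(D \right)} = 58$
$\left(-208\right) \left(-11\right) + B{\left(51 \right)} = \left(-208\right) \left(-11\right) + 58 = 2288 + 58 = 2346$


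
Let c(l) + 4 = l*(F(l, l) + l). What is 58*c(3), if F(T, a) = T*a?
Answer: 1856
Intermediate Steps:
c(l) = -4 + l*(l + l²) (c(l) = -4 + l*(l*l + l) = -4 + l*(l² + l) = -4 + l*(l + l²))
58*c(3) = 58*(-4 + 3² + 3³) = 58*(-4 + 9 + 27) = 58*32 = 1856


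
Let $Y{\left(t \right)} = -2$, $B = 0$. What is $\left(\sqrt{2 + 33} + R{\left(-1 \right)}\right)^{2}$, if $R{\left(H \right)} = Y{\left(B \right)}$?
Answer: $\left(2 - \sqrt{35}\right)^{2} \approx 15.336$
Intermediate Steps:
$R{\left(H \right)} = -2$
$\left(\sqrt{2 + 33} + R{\left(-1 \right)}\right)^{2} = \left(\sqrt{2 + 33} - 2\right)^{2} = \left(\sqrt{35} - 2\right)^{2} = \left(-2 + \sqrt{35}\right)^{2}$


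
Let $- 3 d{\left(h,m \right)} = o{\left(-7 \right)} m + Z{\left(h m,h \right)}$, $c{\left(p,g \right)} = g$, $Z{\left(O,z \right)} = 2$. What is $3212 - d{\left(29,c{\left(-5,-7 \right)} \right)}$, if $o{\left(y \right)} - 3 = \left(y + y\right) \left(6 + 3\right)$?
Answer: $\frac{10499}{3} \approx 3499.7$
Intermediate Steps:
$o{\left(y \right)} = 3 + 18 y$ ($o{\left(y \right)} = 3 + \left(y + y\right) \left(6 + 3\right) = 3 + 2 y 9 = 3 + 18 y$)
$d{\left(h,m \right)} = - \frac{2}{3} + 41 m$ ($d{\left(h,m \right)} = - \frac{\left(3 + 18 \left(-7\right)\right) m + 2}{3} = - \frac{\left(3 - 126\right) m + 2}{3} = - \frac{- 123 m + 2}{3} = - \frac{2 - 123 m}{3} = - \frac{2}{3} + 41 m$)
$3212 - d{\left(29,c{\left(-5,-7 \right)} \right)} = 3212 - \left(- \frac{2}{3} + 41 \left(-7\right)\right) = 3212 - \left(- \frac{2}{3} - 287\right) = 3212 - - \frac{863}{3} = 3212 + \frac{863}{3} = \frac{10499}{3}$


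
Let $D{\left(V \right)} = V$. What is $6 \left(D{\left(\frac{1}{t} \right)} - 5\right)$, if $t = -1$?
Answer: $-36$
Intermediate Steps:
$6 \left(D{\left(\frac{1}{t} \right)} - 5\right) = 6 \left(\frac{1}{-1} - 5\right) = 6 \left(-1 - 5\right) = 6 \left(-6\right) = -36$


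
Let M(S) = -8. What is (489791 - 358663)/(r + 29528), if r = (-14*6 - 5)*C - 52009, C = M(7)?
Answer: -131128/21769 ≈ -6.0236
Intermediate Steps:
C = -8
r = -51297 (r = (-14*6 - 5)*(-8) - 52009 = (-84 - 5)*(-8) - 52009 = -89*(-8) - 52009 = 712 - 52009 = -51297)
(489791 - 358663)/(r + 29528) = (489791 - 358663)/(-51297 + 29528) = 131128/(-21769) = 131128*(-1/21769) = -131128/21769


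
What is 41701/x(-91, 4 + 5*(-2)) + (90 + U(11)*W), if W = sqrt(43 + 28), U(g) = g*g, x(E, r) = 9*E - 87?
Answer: 39839/906 + 121*sqrt(71) ≈ 1063.5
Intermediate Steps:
x(E, r) = -87 + 9*E
U(g) = g**2
W = sqrt(71) ≈ 8.4261
41701/x(-91, 4 + 5*(-2)) + (90 + U(11)*W) = 41701/(-87 + 9*(-91)) + (90 + 11**2*sqrt(71)) = 41701/(-87 - 819) + (90 + 121*sqrt(71)) = 41701/(-906) + (90 + 121*sqrt(71)) = 41701*(-1/906) + (90 + 121*sqrt(71)) = -41701/906 + (90 + 121*sqrt(71)) = 39839/906 + 121*sqrt(71)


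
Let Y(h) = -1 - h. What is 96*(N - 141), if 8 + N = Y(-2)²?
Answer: -14208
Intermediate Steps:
N = -7 (N = -8 + (-1 - 1*(-2))² = -8 + (-1 + 2)² = -8 + 1² = -8 + 1 = -7)
96*(N - 141) = 96*(-7 - 141) = 96*(-148) = -14208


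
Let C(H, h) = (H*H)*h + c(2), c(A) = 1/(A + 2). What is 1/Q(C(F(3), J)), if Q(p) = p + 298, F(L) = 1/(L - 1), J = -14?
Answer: 4/1179 ≈ 0.0033927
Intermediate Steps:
c(A) = 1/(2 + A)
F(L) = 1/(-1 + L)
C(H, h) = ¼ + h*H² (C(H, h) = (H*H)*h + 1/(2 + 2) = H²*h + 1/4 = h*H² + ¼ = ¼ + h*H²)
Q(p) = 298 + p
1/Q(C(F(3), J)) = 1/(298 + (¼ - 14/(-1 + 3)²)) = 1/(298 + (¼ - 14*(1/2)²)) = 1/(298 + (¼ - 14*(½)²)) = 1/(298 + (¼ - 14*¼)) = 1/(298 + (¼ - 7/2)) = 1/(298 - 13/4) = 1/(1179/4) = 4/1179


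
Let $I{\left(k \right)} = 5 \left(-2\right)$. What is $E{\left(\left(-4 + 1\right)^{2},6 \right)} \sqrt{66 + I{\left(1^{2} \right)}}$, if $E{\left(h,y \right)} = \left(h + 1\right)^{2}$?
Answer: $200 \sqrt{14} \approx 748.33$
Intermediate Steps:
$E{\left(h,y \right)} = \left(1 + h\right)^{2}$
$I{\left(k \right)} = -10$
$E{\left(\left(-4 + 1\right)^{2},6 \right)} \sqrt{66 + I{\left(1^{2} \right)}} = \left(1 + \left(-4 + 1\right)^{2}\right)^{2} \sqrt{66 - 10} = \left(1 + \left(-3\right)^{2}\right)^{2} \sqrt{56} = \left(1 + 9\right)^{2} \cdot 2 \sqrt{14} = 10^{2} \cdot 2 \sqrt{14} = 100 \cdot 2 \sqrt{14} = 200 \sqrt{14}$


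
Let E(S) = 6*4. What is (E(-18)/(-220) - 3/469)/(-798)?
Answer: 993/6861470 ≈ 0.00014472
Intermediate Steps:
E(S) = 24
(E(-18)/(-220) - 3/469)/(-798) = (24/(-220) - 3/469)/(-798) = (24*(-1/220) - 3*1/469)*(-1/798) = (-6/55 - 3/469)*(-1/798) = -2979/25795*(-1/798) = 993/6861470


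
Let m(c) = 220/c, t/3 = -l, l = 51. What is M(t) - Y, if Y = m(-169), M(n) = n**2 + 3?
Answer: 3956848/169 ≈ 23413.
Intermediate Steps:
t = -153 (t = 3*(-1*51) = 3*(-51) = -153)
M(n) = 3 + n**2
Y = -220/169 (Y = 220/(-169) = 220*(-1/169) = -220/169 ≈ -1.3018)
M(t) - Y = (3 + (-153)**2) - 1*(-220/169) = (3 + 23409) + 220/169 = 23412 + 220/169 = 3956848/169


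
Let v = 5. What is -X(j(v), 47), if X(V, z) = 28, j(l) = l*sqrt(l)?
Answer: -28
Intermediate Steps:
j(l) = l**(3/2)
-X(j(v), 47) = -1*28 = -28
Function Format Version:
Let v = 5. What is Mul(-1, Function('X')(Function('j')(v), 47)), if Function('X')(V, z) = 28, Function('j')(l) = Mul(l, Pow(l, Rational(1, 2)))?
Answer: -28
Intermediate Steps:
Function('j')(l) = Pow(l, Rational(3, 2))
Mul(-1, Function('X')(Function('j')(v), 47)) = Mul(-1, 28) = -28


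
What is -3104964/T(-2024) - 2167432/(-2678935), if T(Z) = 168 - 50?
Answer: -4158870488182/158057165 ≈ -26312.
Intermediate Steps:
T(Z) = 118
-3104964/T(-2024) - 2167432/(-2678935) = -3104964/118 - 2167432/(-2678935) = -3104964*1/118 - 2167432*(-1/2678935) = -1552482/59 + 2167432/2678935 = -4158870488182/158057165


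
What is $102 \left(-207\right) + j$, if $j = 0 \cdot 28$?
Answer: $-21114$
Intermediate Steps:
$j = 0$
$102 \left(-207\right) + j = 102 \left(-207\right) + 0 = -21114 + 0 = -21114$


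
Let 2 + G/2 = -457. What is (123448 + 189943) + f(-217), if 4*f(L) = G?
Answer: 626323/2 ≈ 3.1316e+5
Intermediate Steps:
G = -918 (G = -4 + 2*(-457) = -4 - 914 = -918)
f(L) = -459/2 (f(L) = (¼)*(-918) = -459/2)
(123448 + 189943) + f(-217) = (123448 + 189943) - 459/2 = 313391 - 459/2 = 626323/2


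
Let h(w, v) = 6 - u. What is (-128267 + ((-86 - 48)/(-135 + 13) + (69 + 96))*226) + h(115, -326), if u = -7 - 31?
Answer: -5531771/61 ≈ -90685.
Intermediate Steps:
u = -38
h(w, v) = 44 (h(w, v) = 6 - 1*(-38) = 6 + 38 = 44)
(-128267 + ((-86 - 48)/(-135 + 13) + (69 + 96))*226) + h(115, -326) = (-128267 + ((-86 - 48)/(-135 + 13) + (69 + 96))*226) + 44 = (-128267 + (-134/(-122) + 165)*226) + 44 = (-128267 + (-134*(-1/122) + 165)*226) + 44 = (-128267 + (67/61 + 165)*226) + 44 = (-128267 + (10132/61)*226) + 44 = (-128267 + 2289832/61) + 44 = -5534455/61 + 44 = -5531771/61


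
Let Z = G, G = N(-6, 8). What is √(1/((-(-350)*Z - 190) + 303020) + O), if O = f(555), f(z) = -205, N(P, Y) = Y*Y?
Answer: I*√21683783019270/325230 ≈ 14.318*I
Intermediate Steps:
N(P, Y) = Y²
G = 64 (G = 8² = 64)
Z = 64
O = -205
√(1/((-(-350)*Z - 190) + 303020) + O) = √(1/((-(-350)*64 - 190) + 303020) - 205) = √(1/((-175*(-128) - 190) + 303020) - 205) = √(1/((22400 - 190) + 303020) - 205) = √(1/(22210 + 303020) - 205) = √(1/325230 - 205) = √(-66672149/325230) = I*√21683783019270/325230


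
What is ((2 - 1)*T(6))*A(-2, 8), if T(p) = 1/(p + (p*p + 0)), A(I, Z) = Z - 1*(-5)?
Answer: 13/42 ≈ 0.30952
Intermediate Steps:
A(I, Z) = 5 + Z (A(I, Z) = Z + 5 = 5 + Z)
T(p) = 1/(p + p**2) (T(p) = 1/(p + (p**2 + 0)) = 1/(p + p**2))
((2 - 1)*T(6))*A(-2, 8) = ((2 - 1)*(1/(6*(1 + 6))))*(5 + 8) = (1*((1/6)/7))*13 = (1*((1/6)*(1/7)))*13 = (1*(1/42))*13 = (1/42)*13 = 13/42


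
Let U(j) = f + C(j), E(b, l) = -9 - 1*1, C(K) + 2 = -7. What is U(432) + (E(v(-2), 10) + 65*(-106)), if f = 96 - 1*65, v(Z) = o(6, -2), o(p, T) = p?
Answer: -6878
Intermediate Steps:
C(K) = -9 (C(K) = -2 - 7 = -9)
v(Z) = 6
E(b, l) = -10 (E(b, l) = -9 - 1 = -10)
f = 31 (f = 96 - 65 = 31)
U(j) = 22 (U(j) = 31 - 9 = 22)
U(432) + (E(v(-2), 10) + 65*(-106)) = 22 + (-10 + 65*(-106)) = 22 + (-10 - 6890) = 22 - 6900 = -6878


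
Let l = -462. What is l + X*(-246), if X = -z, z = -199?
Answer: -49416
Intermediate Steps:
X = 199 (X = -1*(-199) = 199)
l + X*(-246) = -462 + 199*(-246) = -462 - 48954 = -49416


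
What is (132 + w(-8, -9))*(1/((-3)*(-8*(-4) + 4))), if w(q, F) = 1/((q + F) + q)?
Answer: -3299/2700 ≈ -1.2219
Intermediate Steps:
w(q, F) = 1/(F + 2*q) (w(q, F) = 1/((F + q) + q) = 1/(F + 2*q))
(132 + w(-8, -9))*(1/((-3)*(-8*(-4) + 4))) = (132 + 1/(-9 + 2*(-8)))*(1/((-3)*(-8*(-4) + 4))) = (132 + 1/(-9 - 16))*(-1/(3*(-4*(-8) + 4))) = (132 + 1/(-25))*(-1/(3*(32 + 4))) = (132 - 1/25)*(-⅓/36) = 3299*(-⅓*1/36)/25 = (3299/25)*(-1/108) = -3299/2700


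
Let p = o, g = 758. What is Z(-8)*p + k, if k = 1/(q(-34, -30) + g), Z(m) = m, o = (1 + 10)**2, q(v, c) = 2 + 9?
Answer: -744391/769 ≈ -968.00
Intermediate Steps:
q(v, c) = 11
o = 121 (o = 11**2 = 121)
p = 121
k = 1/769 (k = 1/(11 + 758) = 1/769 ≈ 0.0013004)
Z(-8)*p + k = -8*121 + 1/769 = -968 + 1/769 = -744391/769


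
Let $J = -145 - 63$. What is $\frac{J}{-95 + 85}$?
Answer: $\frac{104}{5} \approx 20.8$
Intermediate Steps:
$J = -208$ ($J = -145 - 63 = -208$)
$\frac{J}{-95 + 85} = \frac{1}{-95 + 85} \left(-208\right) = \frac{1}{-10} \left(-208\right) = \left(- \frac{1}{10}\right) \left(-208\right) = \frac{104}{5}$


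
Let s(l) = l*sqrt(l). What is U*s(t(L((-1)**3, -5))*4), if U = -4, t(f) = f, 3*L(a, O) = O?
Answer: 160*I*sqrt(15)/9 ≈ 68.853*I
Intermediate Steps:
L(a, O) = O/3
s(l) = l**(3/2)
U*s(t(L((-1)**3, -5))*4) = -4*8*(-5*I*sqrt(15)/9) = -4*(-40*I*sqrt(15)/9) = -(-160)*I*sqrt(15)/9 = 160*I*sqrt(15)/9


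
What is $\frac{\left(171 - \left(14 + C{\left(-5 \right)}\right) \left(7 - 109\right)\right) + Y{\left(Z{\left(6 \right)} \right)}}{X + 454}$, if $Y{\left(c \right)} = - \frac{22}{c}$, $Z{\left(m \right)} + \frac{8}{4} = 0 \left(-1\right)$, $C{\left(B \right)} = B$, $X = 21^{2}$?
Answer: $\frac{220}{179} \approx 1.229$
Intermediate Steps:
$X = 441$
$Z{\left(m \right)} = -2$ ($Z{\left(m \right)} = -2 + 0 \left(-1\right) = -2 + 0 = -2$)
$\frac{\left(171 - \left(14 + C{\left(-5 \right)}\right) \left(7 - 109\right)\right) + Y{\left(Z{\left(6 \right)} \right)}}{X + 454} = \frac{\left(171 - \left(14 - 5\right) \left(7 - 109\right)\right) - \frac{22}{-2}}{441 + 454} = \frac{\left(171 - 9 \left(-102\right)\right) - -11}{895} = \left(\left(171 - -918\right) + 11\right) \frac{1}{895} = \left(\left(171 + 918\right) + 11\right) \frac{1}{895} = \left(1089 + 11\right) \frac{1}{895} = 1100 \cdot \frac{1}{895} = \frac{220}{179}$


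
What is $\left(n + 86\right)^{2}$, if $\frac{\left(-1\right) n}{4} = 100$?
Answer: $98596$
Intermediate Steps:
$n = -400$ ($n = \left(-4\right) 100 = -400$)
$\left(n + 86\right)^{2} = \left(-400 + 86\right)^{2} = \left(-314\right)^{2} = 98596$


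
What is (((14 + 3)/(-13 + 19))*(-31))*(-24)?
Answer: 2108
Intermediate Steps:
(((14 + 3)/(-13 + 19))*(-31))*(-24) = ((17/6)*(-31))*(-24) = -527/6*(-24) = 2108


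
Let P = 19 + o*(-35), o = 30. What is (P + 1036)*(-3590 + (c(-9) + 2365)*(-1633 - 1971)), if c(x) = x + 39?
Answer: -43175850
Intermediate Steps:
c(x) = 39 + x
P = -1031 (P = 19 + 30*(-35) = 19 - 1050 = -1031)
(P + 1036)*(-3590 + (c(-9) + 2365)*(-1633 - 1971)) = (-1031 + 1036)*(-3590 + ((39 - 9) + 2365)*(-1633 - 1971)) = 5*(-3590 + (30 + 2365)*(-3604)) = 5*(-3590 + 2395*(-3604)) = 5*(-3590 - 8631580) = 5*(-8635170) = -43175850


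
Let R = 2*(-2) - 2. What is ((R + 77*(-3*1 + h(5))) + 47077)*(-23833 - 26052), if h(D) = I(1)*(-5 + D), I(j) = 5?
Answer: -2336613400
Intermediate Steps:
R = -6 (R = -4 - 2 = -6)
h(D) = -25 + 5*D (h(D) = 5*(-5 + D) = -25 + 5*D)
((R + 77*(-3*1 + h(5))) + 47077)*(-23833 - 26052) = ((-6 + 77*(-3*1 + (-25 + 5*5))) + 47077)*(-23833 - 26052) = ((-6 + 77*(-3 + (-25 + 25))) + 47077)*(-49885) = ((-6 + 77*(-3 + 0)) + 47077)*(-49885) = ((-6 + 77*(-3)) + 47077)*(-49885) = ((-6 - 231) + 47077)*(-49885) = (-237 + 47077)*(-49885) = 46840*(-49885) = -2336613400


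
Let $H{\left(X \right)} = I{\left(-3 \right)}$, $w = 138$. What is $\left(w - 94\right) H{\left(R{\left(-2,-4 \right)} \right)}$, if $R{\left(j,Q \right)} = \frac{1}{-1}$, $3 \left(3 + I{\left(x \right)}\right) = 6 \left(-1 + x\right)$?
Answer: $-484$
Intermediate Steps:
$I{\left(x \right)} = -5 + 2 x$ ($I{\left(x \right)} = -3 + \frac{6 \left(-1 + x\right)}{3} = -3 + \frac{-6 + 6 x}{3} = -3 + \left(-2 + 2 x\right) = -5 + 2 x$)
$R{\left(j,Q \right)} = -1$
$H{\left(X \right)} = -11$ ($H{\left(X \right)} = -5 + 2 \left(-3\right) = -5 - 6 = -11$)
$\left(w - 94\right) H{\left(R{\left(-2,-4 \right)} \right)} = \left(138 - 94\right) \left(-11\right) = 44 \left(-11\right) = -484$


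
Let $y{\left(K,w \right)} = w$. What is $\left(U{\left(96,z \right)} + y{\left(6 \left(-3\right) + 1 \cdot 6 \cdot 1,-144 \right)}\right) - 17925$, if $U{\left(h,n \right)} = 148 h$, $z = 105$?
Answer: $-3861$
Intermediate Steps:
$\left(U{\left(96,z \right)} + y{\left(6 \left(-3\right) + 1 \cdot 6 \cdot 1,-144 \right)}\right) - 17925 = \left(148 \cdot 96 - 144\right) - 17925 = \left(14208 - 144\right) - 17925 = 14064 - 17925 = -3861$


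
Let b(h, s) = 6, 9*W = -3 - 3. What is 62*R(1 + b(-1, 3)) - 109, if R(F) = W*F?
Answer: -1195/3 ≈ -398.33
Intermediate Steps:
W = -2/3 (W = (-3 - 3)/9 = (1/9)*(-6) = -2/3 ≈ -0.66667)
R(F) = -2*F/3
62*R(1 + b(-1, 3)) - 109 = 62*(-2*(1 + 6)/3) - 109 = 62*(-2/3*7) - 109 = 62*(-14/3) - 109 = -868/3 - 109 = -1195/3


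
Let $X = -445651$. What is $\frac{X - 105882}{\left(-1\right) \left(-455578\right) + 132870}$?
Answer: $- \frac{551533}{588448} \approx -0.93727$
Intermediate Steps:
$\frac{X - 105882}{\left(-1\right) \left(-455578\right) + 132870} = \frac{-445651 - 105882}{\left(-1\right) \left(-455578\right) + 132870} = \frac{-445651 + \left(-204136 + 98254\right)}{455578 + 132870} = \frac{-445651 - 105882}{588448} = \left(-551533\right) \frac{1}{588448} = - \frac{551533}{588448}$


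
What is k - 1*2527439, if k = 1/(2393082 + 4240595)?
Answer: -16766213963202/6633677 ≈ -2.5274e+6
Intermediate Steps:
k = 1/6633677 ≈ 1.5075e-7
k - 1*2527439 = 1/6633677 - 1*2527439 = 1/6633677 - 2527439 = -16766213963202/6633677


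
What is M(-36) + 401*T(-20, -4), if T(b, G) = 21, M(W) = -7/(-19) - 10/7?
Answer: 1119852/133 ≈ 8419.9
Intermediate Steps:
M(W) = -141/133 (M(W) = -7*(-1/19) - 10*⅐ = 7/19 - 10/7 = -141/133)
M(-36) + 401*T(-20, -4) = -141/133 + 401*21 = -141/133 + 8421 = 1119852/133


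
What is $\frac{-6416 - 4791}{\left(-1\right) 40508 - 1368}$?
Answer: $\frac{11207}{41876} \approx 0.26762$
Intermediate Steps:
$\frac{-6416 - 4791}{\left(-1\right) 40508 - 1368} = - \frac{11207}{-40508 - 1368} = - \frac{11207}{-41876} = \left(-11207\right) \left(- \frac{1}{41876}\right) = \frac{11207}{41876}$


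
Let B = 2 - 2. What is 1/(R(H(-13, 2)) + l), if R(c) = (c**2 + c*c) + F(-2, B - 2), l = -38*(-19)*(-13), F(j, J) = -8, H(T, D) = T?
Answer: -1/9056 ≈ -0.00011042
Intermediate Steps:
B = 0
l = -9386 (l = 722*(-13) = -9386)
R(c) = -8 + 2*c**2 (R(c) = (c**2 + c*c) - 8 = (c**2 + c**2) - 8 = 2*c**2 - 8 = -8 + 2*c**2)
1/(R(H(-13, 2)) + l) = 1/((-8 + 2*(-13)**2) - 9386) = 1/((-8 + 2*169) - 9386) = 1/((-8 + 338) - 9386) = 1/(330 - 9386) = 1/(-9056) = -1/9056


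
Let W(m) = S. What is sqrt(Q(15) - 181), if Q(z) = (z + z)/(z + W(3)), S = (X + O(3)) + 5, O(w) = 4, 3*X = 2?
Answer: 2*I*sqrt(61531)/37 ≈ 13.408*I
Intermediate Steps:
X = 2/3 (X = (1/3)*2 = 2/3 ≈ 0.66667)
S = 29/3 (S = (2/3 + 4) + 5 = 14/3 + 5 = 29/3 ≈ 9.6667)
W(m) = 29/3
Q(z) = 2*z/(29/3 + z) (Q(z) = (z + z)/(z + 29/3) = (2*z)/(29/3 + z) = 2*z/(29/3 + z))
sqrt(Q(15) - 181) = sqrt(6*15/(29 + 3*15) - 181) = sqrt(6*15/(29 + 45) - 181) = sqrt(6*15/74 - 181) = sqrt(6*15*(1/74) - 181) = sqrt(45/37 - 181) = sqrt(-6652/37) = 2*I*sqrt(61531)/37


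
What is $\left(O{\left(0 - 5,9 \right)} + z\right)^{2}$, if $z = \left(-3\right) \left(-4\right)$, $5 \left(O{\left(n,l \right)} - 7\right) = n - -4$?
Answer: $\frac{8836}{25} \approx 353.44$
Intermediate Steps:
$O{\left(n,l \right)} = \frac{39}{5} + \frac{n}{5}$ ($O{\left(n,l \right)} = 7 + \frac{n - -4}{5} = 7 + \frac{n + 4}{5} = 7 + \frac{4 + n}{5} = 7 + \left(\frac{4}{5} + \frac{n}{5}\right) = \frac{39}{5} + \frac{n}{5}$)
$z = 12$
$\left(O{\left(0 - 5,9 \right)} + z\right)^{2} = \left(\left(\frac{39}{5} + \frac{0 - 5}{5}\right) + 12\right)^{2} = \left(\left(\frac{39}{5} + \frac{1}{5} \left(-5\right)\right) + 12\right)^{2} = \left(\left(\frac{39}{5} - 1\right) + 12\right)^{2} = \left(\frac{34}{5} + 12\right)^{2} = \left(\frac{94}{5}\right)^{2} = \frac{8836}{25}$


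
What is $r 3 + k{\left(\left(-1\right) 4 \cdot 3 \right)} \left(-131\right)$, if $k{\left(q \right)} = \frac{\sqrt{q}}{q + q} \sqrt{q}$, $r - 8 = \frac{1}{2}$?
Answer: $-40$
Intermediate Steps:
$r = \frac{17}{2}$ ($r = 8 + \frac{1}{2} = \frac{17}{2} \approx 8.5$)
$k{\left(q \right)} = \frac{1}{2}$ ($k{\left(q \right)} = \frac{\sqrt{q}}{2 q} \sqrt{q} = \frac{1}{2 q} \sqrt{q} \sqrt{q} = \frac{1}{2 \sqrt{q}} \sqrt{q} = \frac{1}{2}$)
$r 3 + k{\left(\left(-1\right) 4 \cdot 3 \right)} \left(-131\right) = \frac{17}{2} \cdot 3 + \frac{1}{2} \left(-131\right) = \frac{51}{2} - \frac{131}{2} = -40$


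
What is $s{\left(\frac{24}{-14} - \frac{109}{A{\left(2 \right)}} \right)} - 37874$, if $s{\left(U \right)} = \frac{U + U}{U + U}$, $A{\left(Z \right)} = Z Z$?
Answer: $-37873$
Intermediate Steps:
$A{\left(Z \right)} = Z^{2}$
$s{\left(U \right)} = 1$ ($s{\left(U \right)} = \frac{2 U}{2 U} = 2 U \frac{1}{2 U} = 1$)
$s{\left(\frac{24}{-14} - \frac{109}{A{\left(2 \right)}} \right)} - 37874 = 1 - 37874 = -37873$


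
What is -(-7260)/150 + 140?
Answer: 942/5 ≈ 188.40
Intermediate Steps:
-(-7260)/150 + 140 = -55*(-22/25) + 140 = 242/5 + 140 = 942/5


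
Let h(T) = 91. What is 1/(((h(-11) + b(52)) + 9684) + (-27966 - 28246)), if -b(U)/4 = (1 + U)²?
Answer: -1/57673 ≈ -1.7339e-5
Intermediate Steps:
b(U) = -4*(1 + U)²
1/(((h(-11) + b(52)) + 9684) + (-27966 - 28246)) = 1/(((91 - 4*(1 + 52)²) + 9684) + (-27966 - 28246)) = 1/(((91 - 4*53²) + 9684) - 56212) = 1/(((91 - 4*2809) + 9684) - 56212) = 1/(((91 - 11236) + 9684) - 56212) = 1/((-11145 + 9684) - 56212) = 1/(-1461 - 56212) = 1/(-57673) = -1/57673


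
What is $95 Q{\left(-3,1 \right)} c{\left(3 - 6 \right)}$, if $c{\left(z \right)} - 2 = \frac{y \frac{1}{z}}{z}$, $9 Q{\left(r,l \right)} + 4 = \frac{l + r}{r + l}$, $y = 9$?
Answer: $-95$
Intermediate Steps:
$Q{\left(r,l \right)} = - \frac{1}{3}$ ($Q{\left(r,l \right)} = - \frac{4}{9} + \frac{\left(l + r\right) \frac{1}{r + l}}{9} = - \frac{4}{9} + \frac{\left(l + r\right) \frac{1}{l + r}}{9} = - \frac{4}{9} + \frac{1}{9} \cdot 1 = - \frac{4}{9} + \frac{1}{9} = - \frac{1}{3}$)
$c{\left(z \right)} = 2 + \frac{9}{z^{2}}$ ($c{\left(z \right)} = 2 + \frac{9 \frac{1}{z}}{z} = 2 + \frac{9}{z^{2}}$)
$95 Q{\left(-3,1 \right)} c{\left(3 - 6 \right)} = 95 \left(- \frac{1}{3}\right) \left(2 + \frac{9}{\left(3 - 6\right)^{2}}\right) = - \frac{95 \left(2 + \frac{9}{\left(3 - 6\right)^{2}}\right)}{3} = - \frac{95 \left(2 + \frac{9}{9}\right)}{3} = - \frac{95 \left(2 + 9 \cdot \frac{1}{9}\right)}{3} = - \frac{95 \left(2 + 1\right)}{3} = \left(- \frac{95}{3}\right) 3 = -95$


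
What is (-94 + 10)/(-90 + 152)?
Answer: -42/31 ≈ -1.3548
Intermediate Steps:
(-94 + 10)/(-90 + 152) = -84/62 = -84*1/62 = -42/31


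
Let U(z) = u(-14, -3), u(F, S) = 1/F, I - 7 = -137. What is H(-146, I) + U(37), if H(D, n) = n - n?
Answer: -1/14 ≈ -0.071429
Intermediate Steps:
I = -130 (I = 7 - 137 = -130)
H(D, n) = 0
U(z) = -1/14 (U(z) = 1/(-14) = -1/14)
H(-146, I) + U(37) = 0 - 1/14 = -1/14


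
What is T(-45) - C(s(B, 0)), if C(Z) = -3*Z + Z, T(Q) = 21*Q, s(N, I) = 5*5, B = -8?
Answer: -895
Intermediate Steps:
s(N, I) = 25
C(Z) = -2*Z
T(-45) - C(s(B, 0)) = 21*(-45) - (-2)*25 = -945 - 1*(-50) = -945 + 50 = -895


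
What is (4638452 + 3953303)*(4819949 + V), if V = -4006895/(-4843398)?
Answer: 200573965048943792735/4843398 ≈ 4.1412e+13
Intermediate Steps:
V = 4006895/4843398 (V = -4006895*(-1/4843398) = 4006895/4843398 ≈ 0.82729)
(4638452 + 3953303)*(4819949 + V) = (4638452 + 3953303)*(4819949 + 4006895/4843398) = 8591755*(23344935353597/4843398) = 200573965048943792735/4843398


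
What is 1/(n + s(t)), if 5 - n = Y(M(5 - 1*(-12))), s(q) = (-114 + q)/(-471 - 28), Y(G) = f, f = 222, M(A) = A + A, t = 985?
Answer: -499/109154 ≈ -0.0045715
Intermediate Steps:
M(A) = 2*A
Y(G) = 222
s(q) = 114/499 - q/499 (s(q) = (-114 + q)/(-499) = (-114 + q)*(-1/499) = 114/499 - q/499)
n = -217 (n = 5 - 1*222 = 5 - 222 = -217)
1/(n + s(t)) = 1/(-217 + (114/499 - 1/499*985)) = 1/(-217 + (114/499 - 985/499)) = 1/(-217 - 871/499) = 1/(-109154/499) = -499/109154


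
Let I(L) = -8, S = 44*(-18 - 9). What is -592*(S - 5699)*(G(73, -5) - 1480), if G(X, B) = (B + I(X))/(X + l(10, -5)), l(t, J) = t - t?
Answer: -440543318512/73 ≈ -6.0348e+9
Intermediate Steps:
S = -1188 (S = 44*(-27) = -1188)
l(t, J) = 0
G(X, B) = (-8 + B)/X (G(X, B) = (B - 8)/(X + 0) = (-8 + B)/X)
-592*(S - 5699)*(G(73, -5) - 1480) = -592*(-1188 - 5699)*((-8 - 5)/73 - 1480) = -(-4077104)*((1/73)*(-13) - 1480) = -(-4077104)*(-13/73 - 1480) = -(-4077104)*(-108053)/73 = -592*744161011/73 = -440543318512/73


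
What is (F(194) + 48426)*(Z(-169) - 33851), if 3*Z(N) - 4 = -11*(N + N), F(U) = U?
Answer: -4756543220/3 ≈ -1.5855e+9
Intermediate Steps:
Z(N) = 4/3 - 22*N/3 (Z(N) = 4/3 + (-11*(N + N))/3 = 4/3 + (-22*N)/3 = 4/3 - 22*N/3)
(F(194) + 48426)*(Z(-169) - 33851) = (194 + 48426)*((4/3 - 22/3*(-169)) - 33851) = 48620*((4/3 + 3718/3) - 33851) = 48620*(3722/3 - 33851) = 48620*(-97831/3) = -4756543220/3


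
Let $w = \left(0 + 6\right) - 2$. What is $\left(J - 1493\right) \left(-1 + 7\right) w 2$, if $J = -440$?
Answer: $-92784$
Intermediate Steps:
$w = 4$ ($w = 6 - 2 = 4$)
$\left(J - 1493\right) \left(-1 + 7\right) w 2 = \left(-440 - 1493\right) \left(-1 + 7\right) 4 \cdot 2 = - 1933 \cdot 6 \cdot 4 \cdot 2 = - 1933 \cdot 24 \cdot 2 = \left(-1933\right) 48 = -92784$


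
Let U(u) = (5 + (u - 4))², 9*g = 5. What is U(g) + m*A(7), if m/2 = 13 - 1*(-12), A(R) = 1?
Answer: 4246/81 ≈ 52.420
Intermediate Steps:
g = 5/9 (g = (⅑)*5 = 5/9 ≈ 0.55556)
m = 50 (m = 2*(13 - 1*(-12)) = 2*(13 + 12) = 2*25 = 50)
U(u) = (1 + u)² (U(u) = (5 + (-4 + u))² = (1 + u)²)
U(g) + m*A(7) = (1 + 5/9)² + 50*1 = (14/9)² + 50 = 196/81 + 50 = 4246/81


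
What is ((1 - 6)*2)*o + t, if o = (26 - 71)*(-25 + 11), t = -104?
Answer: -6404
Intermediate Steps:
o = 630 (o = -45*(-14) = 630)
((1 - 6)*2)*o + t = ((1 - 6)*2)*630 - 104 = -5*2*630 - 104 = -10*630 - 104 = -6300 - 104 = -6404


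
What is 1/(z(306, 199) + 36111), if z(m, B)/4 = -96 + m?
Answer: 1/36951 ≈ 2.7063e-5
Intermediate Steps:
z(m, B) = -384 + 4*m (z(m, B) = 4*(-96 + m) = -384 + 4*m)
1/(z(306, 199) + 36111) = 1/((-384 + 4*306) + 36111) = 1/((-384 + 1224) + 36111) = 1/(840 + 36111) = 1/36951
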